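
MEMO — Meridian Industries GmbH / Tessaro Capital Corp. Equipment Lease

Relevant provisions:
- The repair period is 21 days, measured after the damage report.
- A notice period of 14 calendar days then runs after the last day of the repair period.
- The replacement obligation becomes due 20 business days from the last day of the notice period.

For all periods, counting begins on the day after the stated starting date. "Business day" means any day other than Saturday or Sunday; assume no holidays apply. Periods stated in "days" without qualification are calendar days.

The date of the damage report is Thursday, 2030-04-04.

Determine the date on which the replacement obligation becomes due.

2030-06-06

The last day of the repair period: 21 calendar days after 2030-04-04 is 2030-04-25.
The last day of the notice period: 2030-04-25 + 14 days = 2030-05-09.
From Thursday, 2030-05-09, 20 business days (May 10, May 13, May 14, May 15, …, Jun 4, Jun 5, Jun 6, skipping weekends) brings us to Thursday, 2030-06-06, which is the date on which the replacement obligation becomes due.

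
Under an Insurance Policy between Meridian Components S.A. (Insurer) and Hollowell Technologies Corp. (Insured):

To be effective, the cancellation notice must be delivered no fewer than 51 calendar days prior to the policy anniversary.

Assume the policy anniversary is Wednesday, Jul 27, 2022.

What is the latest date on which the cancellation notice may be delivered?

Jun 6, 2022

Counting back 51 calendar days from Jul 27, 2022 gives Jun 6, 2022.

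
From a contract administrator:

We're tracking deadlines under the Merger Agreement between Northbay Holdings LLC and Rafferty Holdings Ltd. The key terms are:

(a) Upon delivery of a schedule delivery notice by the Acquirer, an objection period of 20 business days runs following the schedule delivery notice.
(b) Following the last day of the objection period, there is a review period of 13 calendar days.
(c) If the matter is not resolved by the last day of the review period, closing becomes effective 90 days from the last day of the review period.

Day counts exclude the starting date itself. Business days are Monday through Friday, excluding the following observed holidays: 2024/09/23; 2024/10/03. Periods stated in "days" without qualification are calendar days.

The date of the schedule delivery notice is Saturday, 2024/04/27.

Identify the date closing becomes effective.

From Saturday, 2024/04/27, 20 business days (Apr 29, Apr 30, May 1, May 2, …, May 22, May 23, May 24, skipping weekends) brings us to Friday, 2024/05/24, which is the last day of the objection period.
The last day of the review period: 13 calendar days after 2024/05/24 is 2024/06/06.
The date closing becomes effective: 2024/06/06 + 90 days = 2024/09/04.

2024/09/04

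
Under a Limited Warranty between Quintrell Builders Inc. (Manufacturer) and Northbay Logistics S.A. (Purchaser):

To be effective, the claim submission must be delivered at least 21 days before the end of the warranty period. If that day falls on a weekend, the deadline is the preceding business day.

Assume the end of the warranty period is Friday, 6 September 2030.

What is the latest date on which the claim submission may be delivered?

16 August 2030

Counting back 21 calendar days from 6 September 2030 gives 16 August 2030. That is a Friday, so no adjustment is needed.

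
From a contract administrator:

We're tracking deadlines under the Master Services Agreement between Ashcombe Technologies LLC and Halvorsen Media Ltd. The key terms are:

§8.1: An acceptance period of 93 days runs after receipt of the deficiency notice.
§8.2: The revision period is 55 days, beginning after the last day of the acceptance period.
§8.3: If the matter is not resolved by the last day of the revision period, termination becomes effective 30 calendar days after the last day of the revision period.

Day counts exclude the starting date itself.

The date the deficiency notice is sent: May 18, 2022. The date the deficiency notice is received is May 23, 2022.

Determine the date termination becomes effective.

Adding 93 calendar days to May 23, 2022 gives August 24, 2022, which is the last day of the acceptance period.
The last day of the revision period: August 24, 2022 + 55 days = October 18, 2022.
The date termination becomes effective: 30 calendar days after October 18, 2022 is November 17, 2022.

November 17, 2022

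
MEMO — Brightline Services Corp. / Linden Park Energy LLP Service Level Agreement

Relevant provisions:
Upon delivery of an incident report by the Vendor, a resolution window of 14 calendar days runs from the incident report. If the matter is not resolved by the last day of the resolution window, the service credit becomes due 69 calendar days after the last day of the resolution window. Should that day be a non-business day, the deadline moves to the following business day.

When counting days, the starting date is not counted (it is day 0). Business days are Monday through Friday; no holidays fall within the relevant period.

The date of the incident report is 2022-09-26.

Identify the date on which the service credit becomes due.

Adding 14 calendar days to 2022-09-26 gives 2022-10-10, which is the last day of the resolution window.
The date on which the service credit becomes due: 2022-10-10 + 69 days = 2022-12-18. That falls on a Sunday, so it rolls to the next business day, Monday, 2022-12-19.

2022-12-19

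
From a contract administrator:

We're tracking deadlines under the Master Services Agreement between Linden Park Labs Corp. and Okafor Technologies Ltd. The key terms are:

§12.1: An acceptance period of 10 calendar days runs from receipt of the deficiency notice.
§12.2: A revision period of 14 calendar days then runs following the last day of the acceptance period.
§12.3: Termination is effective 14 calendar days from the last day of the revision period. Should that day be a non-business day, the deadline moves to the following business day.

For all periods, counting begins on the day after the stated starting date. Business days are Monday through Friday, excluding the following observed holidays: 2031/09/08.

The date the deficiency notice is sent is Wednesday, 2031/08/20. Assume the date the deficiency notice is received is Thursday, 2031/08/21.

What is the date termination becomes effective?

2031/09/29

Adding 10 calendar days to 2031/08/21 gives 2031/08/31, which is the last day of the acceptance period.
The last day of the revision period: 2031/08/31 + 14 days = 2031/09/14.
The date termination becomes effective: 2031/09/14 + 14 days = 2031/09/28. That falls on a Sunday, so it rolls to the next business day, Monday, 2031/09/29.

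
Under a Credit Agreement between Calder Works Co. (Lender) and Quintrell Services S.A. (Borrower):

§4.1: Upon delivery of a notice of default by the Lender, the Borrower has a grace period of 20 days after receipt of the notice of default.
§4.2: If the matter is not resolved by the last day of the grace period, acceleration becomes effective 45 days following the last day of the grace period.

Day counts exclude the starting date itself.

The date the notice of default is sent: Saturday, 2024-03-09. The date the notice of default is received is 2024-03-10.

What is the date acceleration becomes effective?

2024-05-14

The last day of the grace period: 20 calendar days after 2024-03-10 is 2024-03-30.
The date acceleration becomes effective: 45 calendar days after 2024-03-30 is 2024-05-14.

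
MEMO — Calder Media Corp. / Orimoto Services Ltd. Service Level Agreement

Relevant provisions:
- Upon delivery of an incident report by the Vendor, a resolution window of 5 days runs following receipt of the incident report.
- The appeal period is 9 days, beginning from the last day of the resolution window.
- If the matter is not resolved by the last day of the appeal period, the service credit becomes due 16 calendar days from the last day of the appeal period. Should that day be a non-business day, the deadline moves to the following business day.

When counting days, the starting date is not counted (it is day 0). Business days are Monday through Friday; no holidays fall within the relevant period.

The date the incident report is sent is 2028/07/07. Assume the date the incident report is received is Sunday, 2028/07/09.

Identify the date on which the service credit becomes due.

Adding 5 calendar days to 2028/07/09 gives 2028/07/14, which is the last day of the resolution window.
The last day of the appeal period: 9 calendar days after 2028/07/14 is 2028/07/23.
The date on which the service credit becomes due: 2028/07/23 + 16 days = 2028/08/08. 2028/08/08 is a Tuesday, so no roll-forward applies.

2028/08/08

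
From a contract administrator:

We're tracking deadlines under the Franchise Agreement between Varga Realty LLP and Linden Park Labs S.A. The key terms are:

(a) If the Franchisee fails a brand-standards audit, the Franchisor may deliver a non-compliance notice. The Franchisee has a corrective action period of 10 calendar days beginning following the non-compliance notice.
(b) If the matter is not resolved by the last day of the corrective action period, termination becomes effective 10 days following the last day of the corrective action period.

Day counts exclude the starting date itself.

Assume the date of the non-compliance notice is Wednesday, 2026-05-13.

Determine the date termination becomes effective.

2026-06-02

The last day of the corrective action period: 2026-05-13 + 10 days = 2026-05-23.
The date termination becomes effective: 2026-05-23 + 10 days = 2026-06-02.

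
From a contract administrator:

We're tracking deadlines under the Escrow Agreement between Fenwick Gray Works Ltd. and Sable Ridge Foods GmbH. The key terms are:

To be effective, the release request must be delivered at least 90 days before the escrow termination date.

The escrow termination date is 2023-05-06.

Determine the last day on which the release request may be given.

Counting back 90 calendar days from 2023-05-06 gives 2023-02-05.

2023-02-05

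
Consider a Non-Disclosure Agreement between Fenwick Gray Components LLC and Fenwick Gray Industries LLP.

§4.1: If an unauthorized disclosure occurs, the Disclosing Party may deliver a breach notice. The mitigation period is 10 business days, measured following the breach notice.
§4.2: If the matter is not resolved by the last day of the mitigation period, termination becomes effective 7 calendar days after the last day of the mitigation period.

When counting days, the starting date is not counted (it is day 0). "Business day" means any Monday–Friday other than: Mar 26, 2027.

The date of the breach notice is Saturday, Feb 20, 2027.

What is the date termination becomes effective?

The last day of the mitigation period: counting 10 business days from Saturday, Feb 20, 2027 (Feb 22, Feb 23, Feb 24, Feb 25, Feb 26, Mar 1, Mar 2, Mar 3, Mar 4, Mar 5, skipping weekends) reaches Friday, Mar 5, 2027.
The date termination becomes effective: Mar 5, 2027 + 7 days = Mar 12, 2027.

Mar 12, 2027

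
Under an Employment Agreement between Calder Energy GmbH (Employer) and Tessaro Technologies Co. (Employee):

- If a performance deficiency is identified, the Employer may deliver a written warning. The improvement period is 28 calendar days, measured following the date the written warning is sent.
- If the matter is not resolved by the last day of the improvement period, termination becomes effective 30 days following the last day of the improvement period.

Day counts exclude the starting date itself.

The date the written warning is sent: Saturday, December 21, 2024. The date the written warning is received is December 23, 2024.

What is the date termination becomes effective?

The last day of the improvement period: 28 calendar days after December 21, 2024 is January 18, 2025.
The date termination becomes effective: January 18, 2025 + 30 days = February 17, 2025.

February 17, 2025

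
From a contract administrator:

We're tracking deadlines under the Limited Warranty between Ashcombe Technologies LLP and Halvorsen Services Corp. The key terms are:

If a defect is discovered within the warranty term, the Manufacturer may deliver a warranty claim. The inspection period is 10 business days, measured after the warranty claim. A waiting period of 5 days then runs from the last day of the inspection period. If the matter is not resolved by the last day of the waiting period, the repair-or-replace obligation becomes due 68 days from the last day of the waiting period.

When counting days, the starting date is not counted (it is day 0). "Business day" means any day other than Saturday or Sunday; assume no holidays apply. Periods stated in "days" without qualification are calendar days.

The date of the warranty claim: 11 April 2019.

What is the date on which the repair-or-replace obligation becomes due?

7 July 2019

The last day of the inspection period: 10 business days after Thursday, 11 April 2019, skipping weekends — Apr 12, Apr 15, Apr 16, Apr 17, Apr 18, Apr 19, Apr 22, Apr 23, Apr 24, Apr 25 — lands on Thursday, 25 April 2019.
The last day of the waiting period: 25 April 2019 + 5 days = 30 April 2019.
Adding 68 calendar days to 30 April 2019 gives 7 July 2019, which is the date on which the repair-or-replace obligation becomes due.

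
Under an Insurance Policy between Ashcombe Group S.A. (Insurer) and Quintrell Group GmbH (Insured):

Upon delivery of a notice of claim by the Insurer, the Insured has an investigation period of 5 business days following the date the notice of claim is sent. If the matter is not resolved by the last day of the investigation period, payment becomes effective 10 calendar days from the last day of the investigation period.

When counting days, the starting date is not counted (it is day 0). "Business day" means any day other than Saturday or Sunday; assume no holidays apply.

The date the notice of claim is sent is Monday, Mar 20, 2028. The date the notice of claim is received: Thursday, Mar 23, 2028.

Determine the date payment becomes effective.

Apr 6, 2028

From Monday, Mar 20, 2028, 5 business days (Mar 21, Mar 22, Mar 23, Mar 24, Mar 27, skipping weekends) brings us to Monday, Mar 27, 2028, which is the last day of the investigation period.
The date payment becomes effective: Mar 27, 2028 + 10 days = Apr 6, 2028.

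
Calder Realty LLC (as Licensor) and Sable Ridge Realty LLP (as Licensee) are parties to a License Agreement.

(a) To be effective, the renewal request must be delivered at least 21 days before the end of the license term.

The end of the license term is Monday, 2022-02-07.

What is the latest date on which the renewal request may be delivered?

2022-02-07 minus 21 days is 2022-01-17.

2022-01-17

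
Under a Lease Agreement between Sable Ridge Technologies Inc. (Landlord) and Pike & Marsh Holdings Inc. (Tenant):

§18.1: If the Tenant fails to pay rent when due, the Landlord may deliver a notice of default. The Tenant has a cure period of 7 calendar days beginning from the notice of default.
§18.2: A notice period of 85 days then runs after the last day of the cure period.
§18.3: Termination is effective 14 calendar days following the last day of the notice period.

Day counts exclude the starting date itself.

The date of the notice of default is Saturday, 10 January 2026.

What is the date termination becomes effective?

The last day of the cure period: 10 January 2026 + 7 days = 17 January 2026.
The last day of the notice period: 17 January 2026 + 85 days = 12 April 2026.
Adding 14 calendar days to 12 April 2026 gives 26 April 2026, which is the date termination becomes effective.

26 April 2026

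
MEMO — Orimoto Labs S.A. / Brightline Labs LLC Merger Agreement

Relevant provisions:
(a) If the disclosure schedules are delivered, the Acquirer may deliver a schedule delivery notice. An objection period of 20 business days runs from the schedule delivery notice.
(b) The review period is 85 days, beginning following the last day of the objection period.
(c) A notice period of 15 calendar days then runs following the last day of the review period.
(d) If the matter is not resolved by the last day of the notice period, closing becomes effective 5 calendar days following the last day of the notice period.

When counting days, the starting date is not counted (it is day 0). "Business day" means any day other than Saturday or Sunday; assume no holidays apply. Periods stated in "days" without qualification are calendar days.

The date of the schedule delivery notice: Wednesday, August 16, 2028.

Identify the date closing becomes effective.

December 27, 2028

From Wednesday, August 16, 2028, 20 business days (Aug 17, Aug 18, Aug 21, Aug 22, …, Sep 11, Sep 12, Sep 13, skipping weekends) brings us to Wednesday, September 13, 2028, which is the last day of the objection period.
The last day of the review period: 85 calendar days after September 13, 2028 is December 7, 2028.
Adding 15 calendar days to December 7, 2028 gives December 22, 2028, which is the last day of the notice period.
The date closing becomes effective: 5 calendar days after December 22, 2028 is December 27, 2028.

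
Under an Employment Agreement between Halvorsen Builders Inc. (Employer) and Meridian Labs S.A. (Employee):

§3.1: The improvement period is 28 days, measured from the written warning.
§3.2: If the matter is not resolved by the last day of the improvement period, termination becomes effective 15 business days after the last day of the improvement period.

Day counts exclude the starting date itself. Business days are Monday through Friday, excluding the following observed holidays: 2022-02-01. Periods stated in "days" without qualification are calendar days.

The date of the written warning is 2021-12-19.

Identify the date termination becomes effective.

2022-02-07

The last day of the improvement period: 28 calendar days after 2021-12-19 is 2022-01-16.
The date termination becomes effective: counting 15 business days from Sunday, 2022-01-16 (Jan 17, Jan 18, Jan 19, Jan 20, …, Feb 3, Feb 4, Feb 7, skipping weekends and the listed holiday on Feb 1) reaches Monday, 2022-02-07.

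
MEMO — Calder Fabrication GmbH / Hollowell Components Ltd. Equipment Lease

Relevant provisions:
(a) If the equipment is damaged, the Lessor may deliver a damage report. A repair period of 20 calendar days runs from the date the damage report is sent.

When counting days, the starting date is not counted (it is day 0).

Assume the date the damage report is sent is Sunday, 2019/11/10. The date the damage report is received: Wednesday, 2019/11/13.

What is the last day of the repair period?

2019/11/30

The last day of the repair period: 2019/11/10 + 20 days = 2019/11/30.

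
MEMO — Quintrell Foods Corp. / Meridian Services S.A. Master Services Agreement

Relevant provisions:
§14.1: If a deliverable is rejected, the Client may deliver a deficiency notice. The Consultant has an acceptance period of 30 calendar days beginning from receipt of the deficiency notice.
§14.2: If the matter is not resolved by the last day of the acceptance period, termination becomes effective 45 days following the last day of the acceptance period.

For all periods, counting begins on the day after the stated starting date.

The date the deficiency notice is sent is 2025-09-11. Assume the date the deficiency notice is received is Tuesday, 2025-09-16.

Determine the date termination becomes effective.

2025-11-30

The last day of the acceptance period: 2025-09-16 + 30 days = 2025-10-16.
Adding 45 calendar days to 2025-10-16 gives 2025-11-30, which is the date termination becomes effective.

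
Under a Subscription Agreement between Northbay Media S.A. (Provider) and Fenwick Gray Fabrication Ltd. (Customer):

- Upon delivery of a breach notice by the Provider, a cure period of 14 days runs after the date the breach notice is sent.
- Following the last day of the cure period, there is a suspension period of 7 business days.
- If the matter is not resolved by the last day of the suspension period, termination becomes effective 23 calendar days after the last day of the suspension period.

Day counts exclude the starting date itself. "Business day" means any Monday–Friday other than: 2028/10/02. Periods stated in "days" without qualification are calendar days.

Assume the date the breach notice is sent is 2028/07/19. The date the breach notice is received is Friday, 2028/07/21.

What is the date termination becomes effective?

The last day of the cure period: 14 calendar days after 2028/07/19 is 2028/08/02.
The last day of the suspension period: counting 7 business days from Wednesday, 2028/08/02 (Aug 3, Aug 4, Aug 7, Aug 8, Aug 9, Aug 10, Aug 11, skipping weekends) reaches Friday, 2028/08/11.
Adding 23 calendar days to 2028/08/11 gives 2028/09/03, which is the date termination becomes effective.

2028/09/03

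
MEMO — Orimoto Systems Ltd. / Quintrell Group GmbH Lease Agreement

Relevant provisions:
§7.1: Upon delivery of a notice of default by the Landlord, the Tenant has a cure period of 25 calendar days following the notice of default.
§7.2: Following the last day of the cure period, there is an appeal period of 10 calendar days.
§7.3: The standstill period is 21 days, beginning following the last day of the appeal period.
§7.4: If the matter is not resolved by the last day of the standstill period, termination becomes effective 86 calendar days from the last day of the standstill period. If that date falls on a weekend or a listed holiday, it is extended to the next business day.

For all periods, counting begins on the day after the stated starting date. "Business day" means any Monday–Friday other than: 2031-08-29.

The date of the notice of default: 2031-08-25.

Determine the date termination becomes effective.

2032-01-14

The last day of the cure period: 2031-08-25 + 25 days = 2031-09-19.
Adding 10 calendar days to 2031-09-19 gives 2031-09-29, which is the last day of the appeal period.
Adding 21 calendar days to 2031-09-29 gives 2031-10-20, which is the last day of the standstill period.
Adding 86 calendar days to 2031-10-20 gives 2032-01-14, which is the date termination becomes effective. 2032-01-14 is a Wednesday and is not a listed holiday, so no roll-forward applies.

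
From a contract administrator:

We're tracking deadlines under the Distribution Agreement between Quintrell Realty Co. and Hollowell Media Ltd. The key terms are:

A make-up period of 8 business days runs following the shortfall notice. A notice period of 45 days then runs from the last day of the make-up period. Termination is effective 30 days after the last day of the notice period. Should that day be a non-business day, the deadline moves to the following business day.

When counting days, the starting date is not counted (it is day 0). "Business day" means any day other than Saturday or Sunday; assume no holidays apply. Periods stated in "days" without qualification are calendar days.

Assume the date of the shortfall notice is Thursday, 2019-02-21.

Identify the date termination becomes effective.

2019-05-20

The last day of the make-up period: 8 business days after Thursday, 2019-02-21, skipping weekends — Feb 22, Feb 25, Feb 26, Feb 27, Feb 28, Mar 1, Mar 4, Mar 5 — lands on Tuesday, 2019-03-05.
The last day of the notice period: 2019-03-05 + 45 days = 2019-04-19.
Adding 30 calendar days to 2019-04-19 gives 2019-05-19, which is the date termination becomes effective. That falls on a Sunday, so it rolls to the next business day, Monday, 2019-05-20.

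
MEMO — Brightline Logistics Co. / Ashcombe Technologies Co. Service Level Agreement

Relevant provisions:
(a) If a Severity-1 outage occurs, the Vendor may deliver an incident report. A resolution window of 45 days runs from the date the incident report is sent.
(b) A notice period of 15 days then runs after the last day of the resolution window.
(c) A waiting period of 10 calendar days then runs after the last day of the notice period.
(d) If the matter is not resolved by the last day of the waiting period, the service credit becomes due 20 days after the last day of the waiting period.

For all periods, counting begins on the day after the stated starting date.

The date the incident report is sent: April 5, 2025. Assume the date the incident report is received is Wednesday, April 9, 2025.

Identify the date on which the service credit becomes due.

Adding 45 calendar days to April 5, 2025 gives May 20, 2025, which is the last day of the resolution window.
The last day of the notice period: May 20, 2025 + 15 days = June 4, 2025.
The last day of the waiting period: 10 calendar days after June 4, 2025 is June 14, 2025.
Adding 20 calendar days to June 14, 2025 gives July 4, 2025, which is the date on which the service credit becomes due.

July 4, 2025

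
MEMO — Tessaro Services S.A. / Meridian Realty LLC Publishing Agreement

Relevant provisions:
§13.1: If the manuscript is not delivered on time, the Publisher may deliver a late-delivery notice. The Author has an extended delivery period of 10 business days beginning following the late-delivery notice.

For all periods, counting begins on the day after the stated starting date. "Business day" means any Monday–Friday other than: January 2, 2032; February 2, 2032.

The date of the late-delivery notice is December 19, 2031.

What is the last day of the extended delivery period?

The last day of the extended delivery period: counting 10 business days from Friday, December 19, 2031 (Dec 22, Dec 23, Dec 24, Dec 25, Dec 26, Dec 29, Dec 30, Dec 31, Jan 1, Jan 5, skipping weekends and the listed holiday on Jan 2) reaches Monday, January 5, 2032.

January 5, 2032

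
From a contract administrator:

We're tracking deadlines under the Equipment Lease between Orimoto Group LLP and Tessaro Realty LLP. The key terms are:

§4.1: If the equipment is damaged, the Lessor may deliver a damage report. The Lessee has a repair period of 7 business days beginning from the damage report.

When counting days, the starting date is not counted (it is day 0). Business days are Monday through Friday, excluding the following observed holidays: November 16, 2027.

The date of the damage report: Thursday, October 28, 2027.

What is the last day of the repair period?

November 8, 2027

The last day of the repair period: counting 7 business days from Thursday, October 28, 2027 (Oct 29, Nov 1, Nov 2, Nov 3, Nov 4, Nov 5, Nov 8, skipping weekends) reaches Monday, November 8, 2027.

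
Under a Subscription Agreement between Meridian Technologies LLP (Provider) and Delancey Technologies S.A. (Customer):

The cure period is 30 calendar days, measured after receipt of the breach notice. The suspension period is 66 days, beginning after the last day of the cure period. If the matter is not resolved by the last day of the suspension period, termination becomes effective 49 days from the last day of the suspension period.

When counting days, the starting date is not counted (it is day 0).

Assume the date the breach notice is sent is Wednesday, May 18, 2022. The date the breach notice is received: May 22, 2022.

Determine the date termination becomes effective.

The last day of the cure period: 30 calendar days after May 22, 2022 is Jun 21, 2022.
The last day of the suspension period: 66 calendar days after Jun 21, 2022 is Aug 26, 2022.
The date termination becomes effective: 49 calendar days after Aug 26, 2022 is Oct 14, 2022.

Oct 14, 2022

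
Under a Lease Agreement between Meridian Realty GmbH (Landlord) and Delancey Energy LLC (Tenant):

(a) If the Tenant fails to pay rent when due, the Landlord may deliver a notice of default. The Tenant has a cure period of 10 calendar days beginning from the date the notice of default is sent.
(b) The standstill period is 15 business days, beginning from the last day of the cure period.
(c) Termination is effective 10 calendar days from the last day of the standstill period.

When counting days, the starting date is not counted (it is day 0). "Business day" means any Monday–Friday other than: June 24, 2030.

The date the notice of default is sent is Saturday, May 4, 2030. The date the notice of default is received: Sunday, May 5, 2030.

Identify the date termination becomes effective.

June 14, 2030

The last day of the cure period: May 4, 2030 + 10 days = May 14, 2030.
From Tuesday, May 14, 2030, 15 business days (May 15, May 16, May 17, May 20, …, May 31, Jun 3, Jun 4, skipping weekends) brings us to Tuesday, June 4, 2030, which is the last day of the standstill period.
Adding 10 calendar days to June 4, 2030 gives June 14, 2030, which is the date termination becomes effective.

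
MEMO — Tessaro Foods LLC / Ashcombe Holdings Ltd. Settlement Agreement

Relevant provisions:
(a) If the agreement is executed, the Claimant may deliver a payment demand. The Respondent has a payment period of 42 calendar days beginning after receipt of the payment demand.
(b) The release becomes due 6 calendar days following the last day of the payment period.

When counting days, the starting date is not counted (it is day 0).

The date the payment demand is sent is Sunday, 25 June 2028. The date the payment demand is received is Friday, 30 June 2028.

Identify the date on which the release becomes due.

17 August 2028

The last day of the payment period: 42 calendar days after 30 June 2028 is 11 August 2028.
The date on which the release becomes due: 11 August 2028 + 6 days = 17 August 2028.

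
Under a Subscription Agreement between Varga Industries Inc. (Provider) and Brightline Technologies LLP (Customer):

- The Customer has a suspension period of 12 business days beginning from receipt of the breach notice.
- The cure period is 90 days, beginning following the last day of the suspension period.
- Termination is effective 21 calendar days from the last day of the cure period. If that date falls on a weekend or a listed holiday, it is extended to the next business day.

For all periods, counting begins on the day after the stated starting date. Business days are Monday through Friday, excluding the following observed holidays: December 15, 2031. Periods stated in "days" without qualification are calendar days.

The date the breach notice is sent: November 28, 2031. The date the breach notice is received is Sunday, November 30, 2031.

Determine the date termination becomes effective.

From Sunday, November 30, 2031, 12 business days (Dec 1, Dec 2, Dec 3, Dec 4, …, Dec 12, Dec 16, Dec 17, skipping weekends and the listed holiday on Dec 15) brings us to Wednesday, December 17, 2031, which is the last day of the suspension period.
Adding 90 calendar days to December 17, 2031 gives March 16, 2032, which is the last day of the cure period.
The date termination becomes effective: March 16, 2032 + 21 days = April 6, 2032. April 6, 2032 is a Tuesday and is not a listed holiday, so no roll-forward applies.

April 6, 2032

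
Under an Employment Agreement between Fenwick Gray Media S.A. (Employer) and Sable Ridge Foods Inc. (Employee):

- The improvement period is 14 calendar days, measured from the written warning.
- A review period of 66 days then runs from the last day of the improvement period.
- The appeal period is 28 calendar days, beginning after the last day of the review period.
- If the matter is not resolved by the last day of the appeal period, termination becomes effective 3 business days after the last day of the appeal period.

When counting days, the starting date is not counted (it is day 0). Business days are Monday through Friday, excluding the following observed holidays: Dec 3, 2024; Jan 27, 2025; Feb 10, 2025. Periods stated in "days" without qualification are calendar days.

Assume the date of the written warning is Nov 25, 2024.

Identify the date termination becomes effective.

Mar 18, 2025

Adding 14 calendar days to Nov 25, 2024 gives Dec 9, 2024, which is the last day of the improvement period.
The last day of the review period: Dec 9, 2024 + 66 days = Feb 13, 2025.
Adding 28 calendar days to Feb 13, 2025 gives Mar 13, 2025, which is the last day of the appeal period.
The date termination becomes effective: 3 business days after Thursday, Mar 13, 2025, skipping weekends — Mar 14, Mar 17, Mar 18 — lands on Tuesday, Mar 18, 2025.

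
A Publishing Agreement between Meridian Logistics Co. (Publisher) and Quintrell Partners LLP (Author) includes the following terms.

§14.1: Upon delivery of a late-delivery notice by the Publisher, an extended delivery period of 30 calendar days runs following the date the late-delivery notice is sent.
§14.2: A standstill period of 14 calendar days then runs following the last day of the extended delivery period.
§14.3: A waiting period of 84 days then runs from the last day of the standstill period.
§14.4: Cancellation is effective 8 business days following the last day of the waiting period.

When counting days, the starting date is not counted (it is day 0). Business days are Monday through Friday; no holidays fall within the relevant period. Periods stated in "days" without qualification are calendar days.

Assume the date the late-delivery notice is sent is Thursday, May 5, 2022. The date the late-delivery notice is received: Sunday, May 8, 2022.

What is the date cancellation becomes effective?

September 21, 2022

The last day of the extended delivery period: May 5, 2022 + 30 days = June 4, 2022.
The last day of the standstill period: 14 calendar days after June 4, 2022 is June 18, 2022.
Adding 84 calendar days to June 18, 2022 gives September 10, 2022, which is the last day of the waiting period.
From Saturday, September 10, 2022, 8 business days (Sep 12, Sep 13, Sep 14, Sep 15, Sep 16, Sep 19, Sep 20, Sep 21, skipping weekends) brings us to Wednesday, September 21, 2022, which is the date cancellation becomes effective.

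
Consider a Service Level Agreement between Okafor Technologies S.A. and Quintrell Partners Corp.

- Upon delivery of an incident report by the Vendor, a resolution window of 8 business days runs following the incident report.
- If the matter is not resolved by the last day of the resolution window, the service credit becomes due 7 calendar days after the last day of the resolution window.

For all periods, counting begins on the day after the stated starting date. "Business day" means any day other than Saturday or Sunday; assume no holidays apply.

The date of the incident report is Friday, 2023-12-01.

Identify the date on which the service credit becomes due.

From Friday, 2023-12-01, 8 business days (Dec 4, Dec 5, Dec 6, Dec 7, Dec 8, Dec 11, Dec 12, Dec 13, skipping weekends) brings us to Wednesday, 2023-12-13, which is the last day of the resolution window.
Adding 7 calendar days to 2023-12-13 gives 2023-12-20, which is the date on which the service credit becomes due.

2023-12-20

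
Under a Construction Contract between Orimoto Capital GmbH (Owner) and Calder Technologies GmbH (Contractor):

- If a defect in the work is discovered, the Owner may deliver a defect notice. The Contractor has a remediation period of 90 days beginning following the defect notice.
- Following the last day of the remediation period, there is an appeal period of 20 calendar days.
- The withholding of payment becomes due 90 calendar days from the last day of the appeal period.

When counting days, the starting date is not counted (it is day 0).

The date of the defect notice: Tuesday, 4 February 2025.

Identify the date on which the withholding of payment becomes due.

23 August 2025

The last day of the remediation period: 90 calendar days after 4 February 2025 is 5 May 2025.
The last day of the appeal period: 5 May 2025 + 20 days = 25 May 2025.
The date on which the withholding of payment becomes due: 90 calendar days after 25 May 2025 is 23 August 2025.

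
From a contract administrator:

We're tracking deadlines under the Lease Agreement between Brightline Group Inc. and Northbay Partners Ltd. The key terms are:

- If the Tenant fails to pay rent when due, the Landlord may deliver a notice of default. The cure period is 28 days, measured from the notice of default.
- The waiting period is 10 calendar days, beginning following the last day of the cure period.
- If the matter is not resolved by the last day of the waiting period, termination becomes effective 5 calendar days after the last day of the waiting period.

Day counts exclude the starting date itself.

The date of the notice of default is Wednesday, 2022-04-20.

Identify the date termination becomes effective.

The last day of the cure period: 28 calendar days after 2022-04-20 is 2022-05-18.
Adding 10 calendar days to 2022-05-18 gives 2022-05-28, which is the last day of the waiting period.
The date termination becomes effective: 2022-05-28 + 5 days = 2022-06-02.

2022-06-02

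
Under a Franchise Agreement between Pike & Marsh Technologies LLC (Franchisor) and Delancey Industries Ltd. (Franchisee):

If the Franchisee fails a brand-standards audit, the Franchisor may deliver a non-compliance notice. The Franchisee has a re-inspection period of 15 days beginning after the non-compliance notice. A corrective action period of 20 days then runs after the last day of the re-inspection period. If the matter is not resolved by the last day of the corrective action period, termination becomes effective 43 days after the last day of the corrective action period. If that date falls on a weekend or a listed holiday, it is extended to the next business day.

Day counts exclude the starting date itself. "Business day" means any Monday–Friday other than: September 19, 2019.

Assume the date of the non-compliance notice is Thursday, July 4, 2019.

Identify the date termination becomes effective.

The last day of the re-inspection period: 15 calendar days after July 4, 2019 is July 19, 2019.
Adding 20 calendar days to July 19, 2019 gives August 8, 2019, which is the last day of the corrective action period.
The date termination becomes effective: August 8, 2019 + 43 days = September 20, 2019. September 20, 2019 is a Friday and is not a listed holiday, so no roll-forward applies.

September 20, 2019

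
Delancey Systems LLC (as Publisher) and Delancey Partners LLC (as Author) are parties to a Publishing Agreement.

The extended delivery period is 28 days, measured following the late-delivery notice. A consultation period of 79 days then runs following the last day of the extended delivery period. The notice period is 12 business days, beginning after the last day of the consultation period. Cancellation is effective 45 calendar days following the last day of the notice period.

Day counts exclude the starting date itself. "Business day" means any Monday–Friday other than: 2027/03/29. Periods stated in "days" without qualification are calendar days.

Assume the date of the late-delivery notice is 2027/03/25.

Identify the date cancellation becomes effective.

2027/09/10

Adding 28 calendar days to 2027/03/25 gives 2027/04/22, which is the last day of the extended delivery period.
The last day of the consultation period: 79 calendar days after 2027/04/22 is 2027/07/10.
The last day of the notice period: 12 business days after Saturday, 2027/07/10, skipping weekends — Jul 12, Jul 13, Jul 14, Jul 15, …, Jul 23, Jul 26, Jul 27 — lands on Tuesday, 2027/07/27.
Adding 45 calendar days to 2027/07/27 gives 2027/09/10, which is the date cancellation becomes effective.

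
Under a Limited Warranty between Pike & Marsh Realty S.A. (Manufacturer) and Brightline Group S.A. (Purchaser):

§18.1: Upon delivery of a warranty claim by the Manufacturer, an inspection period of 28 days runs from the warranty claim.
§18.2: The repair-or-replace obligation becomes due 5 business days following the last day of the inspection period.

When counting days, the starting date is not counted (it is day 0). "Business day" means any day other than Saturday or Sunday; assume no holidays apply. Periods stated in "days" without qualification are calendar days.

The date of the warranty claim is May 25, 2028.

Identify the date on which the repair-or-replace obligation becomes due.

Adding 28 calendar days to May 25, 2028 gives June 22, 2028, which is the last day of the inspection period.
From Thursday, June 22, 2028, 5 business days (Jun 23, Jun 26, Jun 27, Jun 28, Jun 29, skipping weekends) brings us to Thursday, June 29, 2028, which is the date on which the repair-or-replace obligation becomes due.

June 29, 2028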